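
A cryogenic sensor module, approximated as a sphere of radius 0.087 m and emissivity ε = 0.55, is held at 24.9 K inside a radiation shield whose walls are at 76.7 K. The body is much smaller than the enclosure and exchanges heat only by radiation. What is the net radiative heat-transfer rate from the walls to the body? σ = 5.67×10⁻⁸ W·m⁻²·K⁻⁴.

For a small grey body in a large enclosure: P_net = εσA(T_body⁴ − T_wall⁴).
A = 4πr² = 0.09511 m²; T_body⁴ − T_wall⁴ = 3.844×10⁵ − 3.461×10⁷ = -3.422×10⁷ K⁴.
|P_net| = 0.55·5.67×10⁻⁸·0.09511·3.422×10⁷.

P_net ≈ 0.102 W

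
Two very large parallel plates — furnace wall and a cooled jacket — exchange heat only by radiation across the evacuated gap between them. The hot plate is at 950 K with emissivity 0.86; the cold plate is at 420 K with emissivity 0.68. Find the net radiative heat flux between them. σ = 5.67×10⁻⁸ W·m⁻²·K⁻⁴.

q ≈ 27200 W/m²

For two infinite grey parallel plates, q = σ(T₁⁴ − T₂⁴)/(1/ε₁ + 1/ε₂ − 1).
T₁⁴ − T₂⁴ = 8.145×10¹¹ − 3.112×10¹⁰ = 7.834×10¹¹ K⁴.
1/ε₁ + 1/ε₂ − 1 = 1.163 + 1.471 − 1 = 1.633.
q = 5.67×10⁻⁸ × 7.834×10¹¹ / 1.633.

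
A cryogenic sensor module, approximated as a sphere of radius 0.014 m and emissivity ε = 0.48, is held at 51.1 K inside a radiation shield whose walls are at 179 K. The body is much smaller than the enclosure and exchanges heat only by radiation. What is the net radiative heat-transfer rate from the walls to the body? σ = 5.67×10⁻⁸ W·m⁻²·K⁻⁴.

P_net ≈ 0.0684 W

For a small grey body in a large enclosure: P_net = εσA(T_body⁴ − T_wall⁴).
A = 4πr² = 0.002463 m²; T_body⁴ − T_wall⁴ = 6.818×10⁶ − 1.027×10⁹ = -1.020×10⁹ K⁴.
|P_net| = 0.48·5.67×10⁻⁸·0.002463·1.020×10⁹.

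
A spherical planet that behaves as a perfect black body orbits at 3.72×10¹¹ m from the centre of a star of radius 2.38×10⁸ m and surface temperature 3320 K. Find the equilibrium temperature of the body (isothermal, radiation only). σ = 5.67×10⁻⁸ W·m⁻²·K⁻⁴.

T ≈ 59.4 K

The star's surface emits σT_*⁴; at distance d the flux is S = σT_*⁴(R_*/d)².
S = 5.67×10⁻⁸·(3320)⁴·(2.38×10⁸/3.72×10¹¹)² = 2.820 W/m².
For an isothermal sphere T⁴ = (1−a)S/(4σ) = 1.243×10⁷ K⁴.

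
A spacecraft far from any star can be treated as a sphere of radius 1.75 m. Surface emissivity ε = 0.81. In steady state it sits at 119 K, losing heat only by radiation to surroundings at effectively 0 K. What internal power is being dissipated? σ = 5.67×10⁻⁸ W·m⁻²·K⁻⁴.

Steady state: P = εσA T⁴.
A = 4πr² = 38.48 m²; T⁴ = (119)⁴ = 2.005×10⁸ K⁴.
P = 0.81 × 5.67×10⁻⁸ × 38.48 × 2.005×10⁸.

P ≈ 354 W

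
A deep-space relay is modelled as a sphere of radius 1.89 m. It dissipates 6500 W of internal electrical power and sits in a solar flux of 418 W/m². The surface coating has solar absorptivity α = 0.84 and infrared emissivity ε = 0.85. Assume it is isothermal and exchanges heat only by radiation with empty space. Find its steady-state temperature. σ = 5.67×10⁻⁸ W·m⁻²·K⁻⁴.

At steady state, absorbed solar power + internal power = radiated power.
Absorbed: α·S·A_cross = 0.84·418·11.22 = 3940 W (cross-section πr²).
Total input = 3940 + 6500 = 10440 W.
Radiated: εσ·A_surf·T⁴ with A_surf = 4πr² = 44.89 m².
T⁴ = 10440/(0.85·5.67×10⁻⁸·44.89) = 4.826×10⁹ K⁴.

T ≈ 264 K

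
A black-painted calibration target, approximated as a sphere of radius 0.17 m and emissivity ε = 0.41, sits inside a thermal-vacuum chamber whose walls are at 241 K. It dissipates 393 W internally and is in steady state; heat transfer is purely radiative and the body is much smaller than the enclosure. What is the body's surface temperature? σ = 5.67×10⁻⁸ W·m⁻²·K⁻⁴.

T ≈ 473 K

For a small grey body in a large enclosure, net radiated power = εσA(T⁴ − T_w⁴).
Steady state: P = εσA(T⁴ − T_w⁴) with A = 4πr² = 0.3632 m².
T⁴ = P/(εσA) + T_w⁴ = 393/(0.41·5.67×10⁻⁸·0.3632) + (241)⁴
    = 4.655×10¹⁰ + 3.373×10⁹ = 4.992×10¹⁰ K⁴.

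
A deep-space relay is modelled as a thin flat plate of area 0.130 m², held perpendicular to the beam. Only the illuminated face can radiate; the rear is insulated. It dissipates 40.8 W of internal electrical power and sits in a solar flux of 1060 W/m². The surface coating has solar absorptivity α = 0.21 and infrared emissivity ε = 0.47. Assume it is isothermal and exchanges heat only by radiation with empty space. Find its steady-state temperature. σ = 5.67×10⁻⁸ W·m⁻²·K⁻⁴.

T ≈ 377 K

At steady state, absorbed solar power + internal power = radiated power.
Absorbed: α·S·A_cross = 0.21·1060·0.1300 = 28.94 W (cross-section A).
Total input = 28.94 + 40.8 = 69.74 W.
Radiated: εσ·A_surf·T⁴ with A_surf = A = 0.1300 m².
T⁴ = 69.74/(0.47·5.67×10⁻⁸·0.1300) = 2.013×10¹⁰ K⁴.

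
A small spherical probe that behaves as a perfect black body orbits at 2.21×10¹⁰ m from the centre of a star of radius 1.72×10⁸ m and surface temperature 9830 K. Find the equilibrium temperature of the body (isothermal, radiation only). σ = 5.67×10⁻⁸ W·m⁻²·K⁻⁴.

The star's surface emits σT_*⁴; at distance d the flux is S = σT_*⁴(R_*/d)².
S = 5.67×10⁻⁸·(9830)⁴·(1.72×10⁸/2.21×10¹⁰)² = 32070 W/m².
For an isothermal sphere T⁴ = (1−a)S/(4σ) = 1.414×10¹¹ K⁴.

T ≈ 613 K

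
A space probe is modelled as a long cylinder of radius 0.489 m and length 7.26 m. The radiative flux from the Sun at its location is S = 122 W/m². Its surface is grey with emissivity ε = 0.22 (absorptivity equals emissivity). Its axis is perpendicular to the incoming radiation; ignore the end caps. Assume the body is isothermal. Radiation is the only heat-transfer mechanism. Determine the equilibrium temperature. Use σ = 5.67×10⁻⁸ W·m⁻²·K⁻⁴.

At equilibrium, absorbed power = emitted power.
Absorbing cross-section = 2rL = 7.100 m²; emitting surface = 2πrL = 22.31 m² (ratio π).
εS·A_cross = εσ·A_surf·T⁴  ⇒  T⁴ = S/(πσ)   (ε cancels).
T⁴ = 122/(π·5.67×10⁻⁸) = 6.849×10⁸ K⁴.
T = (6.849×10⁸)^(1/4).

T ≈ 162 K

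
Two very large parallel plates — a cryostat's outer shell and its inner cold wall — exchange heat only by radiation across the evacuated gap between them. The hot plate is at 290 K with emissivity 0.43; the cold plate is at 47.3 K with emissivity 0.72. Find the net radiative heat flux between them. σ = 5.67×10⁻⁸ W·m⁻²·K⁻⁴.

For two infinite grey parallel plates, q = σ(T₁⁴ − T₂⁴)/(1/ε₁ + 1/ε₂ − 1).
T₁⁴ − T₂⁴ = 7.073×10⁹ − 5.005×10⁶ = 7.068×10⁹ K⁴.
1/ε₁ + 1/ε₂ − 1 = 2.326 + 1.389 − 1 = 2.714.
q = 5.67×10⁻⁸ × 7.068×10⁹ / 2.714.

q ≈ 148 W/m²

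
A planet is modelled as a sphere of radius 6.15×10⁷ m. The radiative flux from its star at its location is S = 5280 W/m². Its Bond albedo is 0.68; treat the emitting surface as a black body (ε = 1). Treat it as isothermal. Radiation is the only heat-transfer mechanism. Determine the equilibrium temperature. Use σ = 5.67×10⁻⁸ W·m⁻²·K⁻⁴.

T ≈ 294 K

At equilibrium, absorbed power = emitted power.
Absorbing cross-section = πr² = 1.188×10¹⁶ m²; emitting surface = 4πr² = 4.753×10¹⁶ m² (ratio 4).
(1−a)S·A_cross = εσ·A_surf·T⁴  ⇒  T⁴ = (1−a)S/(4σ).
T⁴ = 0.320·5280/(4·5.67×10⁻⁸) = 7.450×10⁹ K⁴.
T = (7.450×10⁹)^(1/4).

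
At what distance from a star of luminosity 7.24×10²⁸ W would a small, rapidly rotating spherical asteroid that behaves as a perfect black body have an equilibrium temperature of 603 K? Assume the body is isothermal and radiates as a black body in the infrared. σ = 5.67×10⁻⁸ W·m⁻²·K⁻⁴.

d ≈ 4.38×10¹¹ m

For an isothermal black-emitting sphere, (1−a)S·πr² = σ·4πr²·T⁴ ⇒ S = 4σT⁴/(1−a).
S = 4·5.67×10⁻⁸·(603)⁴/1.00 = 29990 W/m².
Flux falls as S = L/(4πd²), so d = √(L/(4πS)) = √(7.24×10²⁸/(4π·29990)).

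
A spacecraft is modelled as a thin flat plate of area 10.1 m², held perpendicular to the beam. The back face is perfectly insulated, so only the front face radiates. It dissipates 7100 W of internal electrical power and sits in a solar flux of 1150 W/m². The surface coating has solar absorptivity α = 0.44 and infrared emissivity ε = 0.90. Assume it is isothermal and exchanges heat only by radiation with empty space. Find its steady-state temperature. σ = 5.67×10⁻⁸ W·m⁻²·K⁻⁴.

At steady state, absorbed solar power + internal power = radiated power.
Absorbed: α·S·A_cross = 0.44·1150·10.10 = 5111 W (cross-section A).
Total input = 5111 + 7100 = 12210 W.
Radiated: εσ·A_surf·T⁴ with A_surf = A = 10.10 m².
T⁴ = 12210/(0.90·5.67×10⁻⁸·10.10) = 2.369×10¹⁰ K⁴.

T ≈ 392 K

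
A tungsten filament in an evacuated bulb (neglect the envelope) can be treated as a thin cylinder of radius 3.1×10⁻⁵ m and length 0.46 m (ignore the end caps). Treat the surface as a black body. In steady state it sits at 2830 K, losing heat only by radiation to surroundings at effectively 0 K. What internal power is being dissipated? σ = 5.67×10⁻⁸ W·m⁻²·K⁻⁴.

Steady state: P = εσA T⁴.
A = 2πrL = 8.960×10⁻⁵ m²; T⁴ = (2830)⁴ = 6.414×10¹³ K⁴.
P = 1.0 × 5.67×10⁻⁸ × 8.960×10⁻⁵ × 6.414×10¹³.

P ≈ 326 W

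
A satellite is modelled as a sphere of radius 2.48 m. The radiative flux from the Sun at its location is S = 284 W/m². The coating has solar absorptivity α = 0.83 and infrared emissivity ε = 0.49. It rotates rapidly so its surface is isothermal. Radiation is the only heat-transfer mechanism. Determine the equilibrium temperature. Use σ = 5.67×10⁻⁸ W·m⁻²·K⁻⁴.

T ≈ 215 K

At equilibrium, absorbed power = emitted power.
Absorbing cross-section = πr² = 19.32 m²; emitting surface = 4πr² = 77.29 m² (ratio 4).
αS·A_cross = εσ·A_surf·T⁴  ⇒  T⁴ = αS/(ε·4σ).
T⁴ = 0.830·284/(0.49·4·5.67×10⁻⁸) = 2.121×10⁹ K⁴.
T = (2.121×10⁹)^(1/4).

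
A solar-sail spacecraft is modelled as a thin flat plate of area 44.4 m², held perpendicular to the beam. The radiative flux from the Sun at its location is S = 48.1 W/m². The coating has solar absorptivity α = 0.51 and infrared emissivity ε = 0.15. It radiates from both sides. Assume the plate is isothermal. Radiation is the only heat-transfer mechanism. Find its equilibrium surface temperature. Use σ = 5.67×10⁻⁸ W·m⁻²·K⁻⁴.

At equilibrium, absorbed power = emitted power.
Absorbing cross-section = A = 44.40 m²; emitting surface = 2A = 88.80 m² (ratio 2).
αS·A_cross = εσ·A_surf·T⁴  ⇒  T⁴ = αS/(ε·2σ).
T⁴ = 0.510·48.1/(0.15·2·5.67×10⁻⁸) = 1.442×10⁹ K⁴.
T = (1.442×10⁹)^(1/4).

T ≈ 195 K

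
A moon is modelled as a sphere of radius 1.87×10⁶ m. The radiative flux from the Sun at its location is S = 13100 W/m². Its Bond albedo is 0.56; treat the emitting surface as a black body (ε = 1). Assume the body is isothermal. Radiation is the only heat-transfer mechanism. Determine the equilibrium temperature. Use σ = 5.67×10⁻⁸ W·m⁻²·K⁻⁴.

T ≈ 399 K

At equilibrium, absorbed power = emitted power.
Absorbing cross-section = πr² = 1.099×10¹³ m²; emitting surface = 4πr² = 4.394×10¹³ m² (ratio 4).
(1−a)S·A_cross = εσ·A_surf·T⁴  ⇒  T⁴ = (1−a)S/(4σ).
T⁴ = 0.440·13100/(4·5.67×10⁻⁸) = 2.541×10¹⁰ K⁴.
T = (2.541×10¹⁰)^(1/4).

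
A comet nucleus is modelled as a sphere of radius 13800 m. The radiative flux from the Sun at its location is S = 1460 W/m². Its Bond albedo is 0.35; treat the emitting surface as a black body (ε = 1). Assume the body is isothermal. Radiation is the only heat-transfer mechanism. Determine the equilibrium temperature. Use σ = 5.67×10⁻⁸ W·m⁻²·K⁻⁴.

T ≈ 254 K

At equilibrium, absorbed power = emitted power.
Absorbing cross-section = πr² = 5.983×10⁸ m²; emitting surface = 4πr² = 2.393×10⁹ m² (ratio 4).
(1−a)S·A_cross = εσ·A_surf·T⁴  ⇒  T⁴ = (1−a)S/(4σ).
T⁴ = 0.650·1460/(4·5.67×10⁻⁸) = 4.184×10⁹ K⁴.
T = (4.184×10⁹)^(1/4).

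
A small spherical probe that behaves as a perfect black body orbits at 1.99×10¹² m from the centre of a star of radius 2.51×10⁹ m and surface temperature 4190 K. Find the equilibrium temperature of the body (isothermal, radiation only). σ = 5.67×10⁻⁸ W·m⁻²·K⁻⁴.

T ≈ 105 K

The star's surface emits σT_*⁴; at distance d the flux is S = σT_*⁴(R_*/d)².
S = 5.67×10⁻⁸·(4190)⁴·(2.51×10⁹/1.99×10¹²)² = 27.80 W/m².
For an isothermal sphere T⁴ = (1−a)S/(4σ) = 1.226×10⁸ K⁴.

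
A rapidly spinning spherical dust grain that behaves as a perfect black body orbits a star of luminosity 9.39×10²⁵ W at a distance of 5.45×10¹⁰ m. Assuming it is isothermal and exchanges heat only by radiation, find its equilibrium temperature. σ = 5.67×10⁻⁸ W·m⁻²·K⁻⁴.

First find the stellar flux at distance d: S = L/(4πd²) = 9.39×10²⁵/(4π·(5.45×10¹⁰)²) = 2516 W/m².
For an isothermal sphere, absorbed (1−a)S·πr² = emitted σ·4πr²·T⁴, so T⁴ = (1−a)S/(4σ).
T⁴ = 1.00·2516/(4·5.67×10⁻⁸) = 1.109×10¹⁰ K⁴.

T ≈ 325 K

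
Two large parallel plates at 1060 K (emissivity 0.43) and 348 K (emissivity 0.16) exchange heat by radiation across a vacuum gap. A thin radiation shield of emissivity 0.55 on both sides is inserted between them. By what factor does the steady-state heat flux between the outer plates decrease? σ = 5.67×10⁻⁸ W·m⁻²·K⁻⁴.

Without shield: q₀ = σΔ(T⁴)/(1/ε₁+1/ε₂−1) with denominator 7.576.
With shield the two gaps are in series; the resistances add: (1/ε₁+1/ε_s−1)+(1/ε_s+1/ε₂−1) = 3.144+7.068 = 10.21.
Heat-flux ratio q₀/q = 10.21/7.576.

factor ≈ 1.35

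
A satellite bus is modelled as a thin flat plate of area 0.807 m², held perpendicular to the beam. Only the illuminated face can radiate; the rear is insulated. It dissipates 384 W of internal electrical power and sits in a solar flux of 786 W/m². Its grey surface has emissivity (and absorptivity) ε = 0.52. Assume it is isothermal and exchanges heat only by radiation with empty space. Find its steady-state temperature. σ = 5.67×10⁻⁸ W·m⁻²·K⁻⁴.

At steady state, absorbed solar power + internal power = radiated power.
Absorbed: α·S·A_cross = 0.52·786·0.8070 = 329.8 W (cross-section A).
Total input = 329.8 + 384 = 713.8 W.
Radiated: εσ·A_surf·T⁴ with A_surf = A = 0.8070 m².
T⁴ = 713.8/(0.52·5.67×10⁻⁸·0.8070) = 3.000×10¹⁰ K⁴.

T ≈ 416 K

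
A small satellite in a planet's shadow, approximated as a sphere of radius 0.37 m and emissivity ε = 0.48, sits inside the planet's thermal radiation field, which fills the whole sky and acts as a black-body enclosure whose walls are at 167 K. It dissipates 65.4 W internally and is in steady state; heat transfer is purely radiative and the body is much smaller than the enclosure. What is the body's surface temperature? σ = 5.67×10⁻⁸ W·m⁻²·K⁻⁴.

T ≈ 216 K

For a small grey body in a large enclosure, net radiated power = εσA(T⁴ − T_w⁴).
Steady state: P = εσA(T⁴ − T_w⁴) with A = 4πr² = 1.720 m².
T⁴ = P/(εσA) + T_w⁴ = 65.4/(0.48·5.67×10⁻⁸·1.720) + (167)⁴
    = 1.397×10⁹ + 7.778×10⁸ = 2.175×10⁹ K⁴.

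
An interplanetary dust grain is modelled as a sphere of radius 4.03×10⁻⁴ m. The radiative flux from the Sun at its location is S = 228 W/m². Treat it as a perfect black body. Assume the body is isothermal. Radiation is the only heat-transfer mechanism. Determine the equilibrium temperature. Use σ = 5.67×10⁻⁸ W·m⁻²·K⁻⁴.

T ≈ 178 K

At equilibrium, absorbed power = emitted power.
Absorbing cross-section = πr² = 5.102×10⁻⁷ m²; emitting surface = 4πr² = 2.041×10⁻⁶ m² (ratio 4).
S·A_cross = εσ·A_surf·T⁴  ⇒  T⁴ = S/(4σ).
T⁴ = 1.00·228/(4·5.67×10⁻⁸) = 1.005×10⁹ K⁴.
T = (1.005×10⁹)^(1/4).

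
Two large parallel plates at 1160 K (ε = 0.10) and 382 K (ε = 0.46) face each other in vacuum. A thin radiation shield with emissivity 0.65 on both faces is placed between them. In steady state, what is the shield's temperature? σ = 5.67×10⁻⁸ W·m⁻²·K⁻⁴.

In steady state the net flux on the hot side equals that on the cold side.
σ(T₁⁴−T_s⁴)/D₁ = σ(T_s⁴−T₂⁴)/D₂, with D₁ = 1/ε₁+1/ε_s−1 = 10.54, D₂ = 1/ε_s+1/ε₂−1 = 2.712.
Solve for T_s⁴: T_s⁴ = (D₂·T₁⁴ + D₁·T₂⁴)/(D₁+D₂) = 3.876×10¹¹ K⁴.

T_s ≈ 789 K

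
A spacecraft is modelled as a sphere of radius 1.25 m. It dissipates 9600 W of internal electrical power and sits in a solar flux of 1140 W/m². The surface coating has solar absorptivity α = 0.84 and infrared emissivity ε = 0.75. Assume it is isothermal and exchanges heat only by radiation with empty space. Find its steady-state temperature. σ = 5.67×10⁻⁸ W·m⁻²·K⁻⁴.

T ≈ 362 K

At steady state, absorbed solar power + internal power = radiated power.
Absorbed: α·S·A_cross = 0.84·1140·4.909 = 4701 W (cross-section πr²).
Total input = 4701 + 9600 = 14300 W.
Radiated: εσ·A_surf·T⁴ with A_surf = 4πr² = 19.63 m².
T⁴ = 14300/(0.75·5.67×10⁻⁸·19.63) = 1.713×10¹⁰ K⁴.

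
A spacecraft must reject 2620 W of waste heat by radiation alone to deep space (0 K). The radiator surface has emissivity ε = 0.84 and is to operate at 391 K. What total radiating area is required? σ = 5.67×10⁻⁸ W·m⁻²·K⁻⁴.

P = εσA T⁴ ⇒ A = P/(εσT⁴).
T⁴ = 2.337×10¹⁰ K⁴.
A = 2620/(0.84 × 5.67×10⁻⁸ × 2.337×10¹⁰).

A ≈ 2.35 m²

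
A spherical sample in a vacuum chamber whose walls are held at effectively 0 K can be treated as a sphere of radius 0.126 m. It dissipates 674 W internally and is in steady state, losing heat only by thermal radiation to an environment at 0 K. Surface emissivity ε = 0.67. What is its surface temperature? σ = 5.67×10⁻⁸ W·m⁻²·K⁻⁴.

T ≈ 546 K

Steady state: internal power = radiated power, P = εσA T⁴.
Radiating area A = 4πr² = 0.1995 m².
T⁴ = P/(εσA) = 674/(0.67·5.67×10⁻⁸·0.1995) = 8.893×10¹⁰ K⁴.
T = (8.893×10¹⁰)^(1/4).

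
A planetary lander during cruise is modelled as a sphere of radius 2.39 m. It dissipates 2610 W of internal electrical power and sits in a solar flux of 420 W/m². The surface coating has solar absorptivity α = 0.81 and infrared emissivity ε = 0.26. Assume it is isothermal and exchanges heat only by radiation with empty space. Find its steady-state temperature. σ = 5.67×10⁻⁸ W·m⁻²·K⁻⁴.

T ≈ 301 K

At steady state, absorbed solar power + internal power = radiated power.
Absorbed: α·S·A_cross = 0.81·420·17.95 = 6105 W (cross-section πr²).
Total input = 6105 + 2610 = 8715 W.
Radiated: εσ·A_surf·T⁴ with A_surf = 4πr² = 71.78 m².
T⁴ = 8715/(0.26·5.67×10⁻⁸·71.78) = 8.236×10⁹ K⁴.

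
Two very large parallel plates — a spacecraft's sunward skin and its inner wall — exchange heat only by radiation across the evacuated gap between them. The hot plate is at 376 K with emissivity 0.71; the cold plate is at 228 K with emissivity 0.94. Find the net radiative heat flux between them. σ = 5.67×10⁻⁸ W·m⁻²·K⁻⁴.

For two infinite grey parallel plates, q = σ(T₁⁴ − T₂⁴)/(1/ε₁ + 1/ε₂ − 1).
T₁⁴ − T₂⁴ = 1.999×10¹⁰ − 2.702×10⁹ = 1.728×10¹⁰ K⁴.
1/ε₁ + 1/ε₂ − 1 = 1.408 + 1.064 − 1 = 1.472.
q = 5.67×10⁻⁸ × 1.728×10¹⁰ / 1.472.

q ≈ 666 W/m²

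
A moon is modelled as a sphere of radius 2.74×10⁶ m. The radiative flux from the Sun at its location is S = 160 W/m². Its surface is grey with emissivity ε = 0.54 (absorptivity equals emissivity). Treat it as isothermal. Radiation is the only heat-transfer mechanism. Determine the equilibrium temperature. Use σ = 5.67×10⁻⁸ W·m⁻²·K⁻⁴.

T ≈ 163 K

At equilibrium, absorbed power = emitted power.
Absorbing cross-section = πr² = 2.359×10¹³ m²; emitting surface = 4πr² = 9.434×10¹³ m² (ratio 4).
εS·A_cross = εσ·A_surf·T⁴  ⇒  T⁴ = S/(4σ)   (ε cancels).
T⁴ = 160/(4·5.67×10⁻⁸) = 7.055×10⁸ K⁴.
T = (7.055×10⁸)^(1/4).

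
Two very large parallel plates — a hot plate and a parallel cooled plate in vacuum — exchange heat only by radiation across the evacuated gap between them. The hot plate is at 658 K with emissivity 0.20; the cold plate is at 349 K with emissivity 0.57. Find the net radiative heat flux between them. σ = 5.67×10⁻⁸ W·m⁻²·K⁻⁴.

For two infinite grey parallel plates, q = σ(T₁⁴ − T₂⁴)/(1/ε₁ + 1/ε₂ − 1).
T₁⁴ − T₂⁴ = 1.875×10¹¹ − 1.484×10¹⁰ = 1.726×10¹¹ K⁴.
1/ε₁ + 1/ε₂ − 1 = 5.000 + 1.754 − 1 = 5.754.
q = 5.67×10⁻⁸ × 1.726×10¹¹ / 5.754.

q ≈ 1700 W/m²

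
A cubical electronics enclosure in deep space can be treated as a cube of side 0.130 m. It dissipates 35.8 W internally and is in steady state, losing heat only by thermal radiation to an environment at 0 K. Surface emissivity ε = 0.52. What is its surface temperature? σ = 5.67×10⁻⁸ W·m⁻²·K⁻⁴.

Steady state: internal power = radiated power, P = εσA T⁴.
Radiating area A = 6L² = 0.1014 m².
T⁴ = P/(εσA) = 35.8/(0.52·5.67×10⁻⁸·0.1014) = 1.197×10¹⁰ K⁴.
T = (1.197×10¹⁰)^(1/4).

T ≈ 331 K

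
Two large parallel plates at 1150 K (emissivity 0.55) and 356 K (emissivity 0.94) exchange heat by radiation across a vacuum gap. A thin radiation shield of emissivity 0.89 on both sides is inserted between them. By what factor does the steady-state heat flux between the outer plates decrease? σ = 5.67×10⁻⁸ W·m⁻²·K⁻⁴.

factor ≈ 1.66

Without shield: q₀ = σΔ(T⁴)/(1/ε₁+1/ε₂−1) with denominator 1.882.
With shield the two gaps are in series; the resistances add: (1/ε₁+1/ε_s−1)+(1/ε_s+1/ε₂−1) = 1.942+1.187 = 3.129.
Heat-flux ratio q₀/q = 3.129/1.882.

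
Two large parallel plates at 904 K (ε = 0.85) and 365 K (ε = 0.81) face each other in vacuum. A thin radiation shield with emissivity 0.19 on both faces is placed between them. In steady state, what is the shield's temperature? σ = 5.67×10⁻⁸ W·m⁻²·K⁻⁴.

In steady state the net flux on the hot side equals that on the cold side.
σ(T₁⁴−T_s⁴)/D₁ = σ(T_s⁴−T₂⁴)/D₂, with D₁ = 1/ε₁+1/ε_s−1 = 5.440, D₂ = 1/ε_s+1/ε₂−1 = 5.498.
Solve for T_s⁴: T_s⁴ = (D₂·T₁⁴ + D₁·T₂⁴)/(D₁+D₂) = 3.445×10¹¹ K⁴.

T_s ≈ 766 K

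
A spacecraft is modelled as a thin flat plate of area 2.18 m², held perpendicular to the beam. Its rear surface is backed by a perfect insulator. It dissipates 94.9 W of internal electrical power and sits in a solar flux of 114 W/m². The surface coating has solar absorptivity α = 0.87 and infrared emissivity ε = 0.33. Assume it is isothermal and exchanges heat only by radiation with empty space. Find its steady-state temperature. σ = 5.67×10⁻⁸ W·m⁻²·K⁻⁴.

At steady state, absorbed solar power + internal power = radiated power.
Absorbed: α·S·A_cross = 0.87·114·2.180 = 216.2 W (cross-section A).
Total input = 216.2 + 94.9 = 311.1 W.
Radiated: εσ·A_surf·T⁴ with A_surf = A = 2.180 m².
T⁴ = 311.1/(0.33·5.67×10⁻⁸·2.180) = 7.627×10⁹ K⁴.

T ≈ 296 K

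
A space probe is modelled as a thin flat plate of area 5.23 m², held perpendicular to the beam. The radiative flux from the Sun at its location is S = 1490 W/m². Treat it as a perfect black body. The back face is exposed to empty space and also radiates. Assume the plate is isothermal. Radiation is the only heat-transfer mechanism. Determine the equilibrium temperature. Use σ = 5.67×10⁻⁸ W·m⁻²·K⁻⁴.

T ≈ 339 K

At equilibrium, absorbed power = emitted power.
Absorbing cross-section = A = 5.230 m²; emitting surface = 2A = 10.46 m² (ratio 2).
S·A_cross = εσ·A_surf·T⁴  ⇒  T⁴ = S/(2σ).
T⁴ = 1.00·1490/(2·5.67×10⁻⁸) = 1.314×10¹⁰ K⁴.
T = (1.314×10¹⁰)^(1/4).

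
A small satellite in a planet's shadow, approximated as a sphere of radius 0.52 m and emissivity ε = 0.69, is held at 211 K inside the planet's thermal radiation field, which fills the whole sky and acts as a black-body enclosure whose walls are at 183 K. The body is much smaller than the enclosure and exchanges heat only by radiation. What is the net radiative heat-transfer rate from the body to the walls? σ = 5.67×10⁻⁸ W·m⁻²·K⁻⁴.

P_net ≈ 114 W

For a small grey body in a large enclosure: P_net = εσA(T_body⁴ − T_wall⁴).
A = 4πr² = 3.398 m²; T_body⁴ − T_wall⁴ = 1.982×10⁹ − 1.122×10⁹ = 8.606×10⁸ K⁴.
|P_net| = 0.69·5.67×10⁻⁸·3.398·8.606×10⁸.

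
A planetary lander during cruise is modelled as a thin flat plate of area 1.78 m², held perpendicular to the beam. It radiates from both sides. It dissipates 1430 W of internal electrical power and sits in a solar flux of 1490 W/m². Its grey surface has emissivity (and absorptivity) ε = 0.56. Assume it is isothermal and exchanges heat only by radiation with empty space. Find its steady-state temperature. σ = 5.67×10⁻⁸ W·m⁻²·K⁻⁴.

T ≈ 401 K

At steady state, absorbed solar power + internal power = radiated power.
Absorbed: α·S·A_cross = 0.56·1490·1.780 = 1485 W (cross-section A).
Total input = 1485 + 1430 = 2915 W.
Radiated: εσ·A_surf·T⁴ with A_surf = 2A = 3.560 m².
T⁴ = 2915/(0.56·5.67×10⁻⁸·3.560) = 2.579×10¹⁰ K⁴.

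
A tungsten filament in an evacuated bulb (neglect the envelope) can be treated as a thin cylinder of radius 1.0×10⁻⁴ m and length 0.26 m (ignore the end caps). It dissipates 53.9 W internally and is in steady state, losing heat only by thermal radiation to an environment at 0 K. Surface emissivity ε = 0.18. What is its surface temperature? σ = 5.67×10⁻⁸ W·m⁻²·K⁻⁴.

T ≈ 2380 K

Steady state: internal power = radiated power, P = εσA T⁴.
Radiating area A = 2πrL = 1.634×10⁻⁴ m².
T⁴ = P/(εσA) = 53.9/(0.18·5.67×10⁻⁸·1.634×10⁻⁴) = 3.233×10¹³ K⁴.
T = (3.233×10¹³)^(1/4).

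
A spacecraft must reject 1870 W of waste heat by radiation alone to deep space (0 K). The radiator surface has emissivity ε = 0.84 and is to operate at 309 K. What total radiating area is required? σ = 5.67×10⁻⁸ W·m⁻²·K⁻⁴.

A ≈ 4.31 m²

P = εσA T⁴ ⇒ A = P/(εσT⁴).
T⁴ = 9.117×10⁹ K⁴.
A = 1870/(0.84 × 5.67×10⁻⁸ × 9.117×10⁹).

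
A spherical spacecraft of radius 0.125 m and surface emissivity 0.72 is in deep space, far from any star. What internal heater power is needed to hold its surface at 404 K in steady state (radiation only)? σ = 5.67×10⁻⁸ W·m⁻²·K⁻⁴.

P ≈ 214 W

P = εσ·4πr²·T⁴.
4πr² = 0.1963 m²; T⁴ = 2.664×10¹⁰ K⁴.
P = 0.72·5.67×10⁻⁸·0.1963·2.664×10¹⁰.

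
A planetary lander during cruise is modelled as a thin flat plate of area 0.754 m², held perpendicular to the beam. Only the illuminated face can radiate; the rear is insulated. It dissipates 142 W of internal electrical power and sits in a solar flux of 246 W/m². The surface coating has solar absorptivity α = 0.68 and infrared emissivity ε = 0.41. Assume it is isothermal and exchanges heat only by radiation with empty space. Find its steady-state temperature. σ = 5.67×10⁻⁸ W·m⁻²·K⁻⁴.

At steady state, absorbed solar power + internal power = radiated power.
Absorbed: α·S·A_cross = 0.68·246·0.7540 = 126.1 W (cross-section A).
Total input = 126.1 + 142 = 268.1 W.
Radiated: εσ·A_surf·T⁴ with A_surf = A = 0.7540 m².
T⁴ = 268.1/(0.41·5.67×10⁻⁸·0.7540) = 1.530×10¹⁰ K⁴.

T ≈ 352 K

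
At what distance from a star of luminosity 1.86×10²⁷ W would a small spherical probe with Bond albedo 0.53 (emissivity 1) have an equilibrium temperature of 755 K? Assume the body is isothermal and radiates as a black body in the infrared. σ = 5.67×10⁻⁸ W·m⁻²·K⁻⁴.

For an isothermal black-emitting sphere, (1−a)S·πr² = σ·4πr²·T⁴ ⇒ S = 4σT⁴/(1−a).
S = 4·5.67×10⁻⁸·(755)⁴/0.470 = 1.568×10⁵ W/m².
Flux falls as S = L/(4πd²), so d = √(L/(4πS)) = √(1.86×10²⁷/(4π·1.568×10⁵)).

d ≈ 3.07×10¹⁰ m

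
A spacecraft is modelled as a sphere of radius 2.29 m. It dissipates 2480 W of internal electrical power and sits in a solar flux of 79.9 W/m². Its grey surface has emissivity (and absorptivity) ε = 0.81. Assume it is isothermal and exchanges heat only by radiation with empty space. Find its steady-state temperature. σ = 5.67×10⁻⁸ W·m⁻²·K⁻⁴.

T ≈ 185 K

At steady state, absorbed solar power + internal power = radiated power.
Absorbed: α·S·A_cross = 0.81·79.9·16.47 = 1066 W (cross-section πr²).
Total input = 1066 + 2480 = 3546 W.
Radiated: εσ·A_surf·T⁴ with A_surf = 4πr² = 65.90 m².
T⁴ = 3546/(0.81·5.67×10⁻⁸·65.90) = 1.172×10⁹ K⁴.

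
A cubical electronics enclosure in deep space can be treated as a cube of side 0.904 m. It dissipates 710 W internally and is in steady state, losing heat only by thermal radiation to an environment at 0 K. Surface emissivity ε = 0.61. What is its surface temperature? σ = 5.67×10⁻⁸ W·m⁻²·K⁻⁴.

T ≈ 254 K

Steady state: internal power = radiated power, P = εσA T⁴.
Radiating area A = 6L² = 4.903 m².
T⁴ = P/(εσA) = 710/(0.61·5.67×10⁻⁸·4.903) = 4.187×10⁹ K⁴.
T = (4.187×10⁹)^(1/4).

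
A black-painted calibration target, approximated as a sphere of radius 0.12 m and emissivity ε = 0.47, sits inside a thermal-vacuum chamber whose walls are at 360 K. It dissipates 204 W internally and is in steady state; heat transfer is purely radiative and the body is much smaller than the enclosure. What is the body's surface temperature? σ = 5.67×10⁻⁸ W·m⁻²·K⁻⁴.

T ≈ 493 K

For a small grey body in a large enclosure, net radiated power = εσA(T⁴ − T_w⁴).
Steady state: P = εσA(T⁴ − T_w⁴) with A = 4πr² = 0.1810 m².
T⁴ = P/(εσA) + T_w⁴ = 204/(0.47·5.67×10⁻⁸·0.1810) + (360)⁴
    = 4.230×10¹⁰ + 1.680×10¹⁰ = 5.910×10¹⁰ K⁴.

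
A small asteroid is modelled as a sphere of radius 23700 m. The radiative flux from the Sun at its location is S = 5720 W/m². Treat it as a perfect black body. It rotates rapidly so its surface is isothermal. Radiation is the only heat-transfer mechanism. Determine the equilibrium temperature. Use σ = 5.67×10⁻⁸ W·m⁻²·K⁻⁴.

At equilibrium, absorbed power = emitted power.
Absorbing cross-section = πr² = 1.765×10⁹ m²; emitting surface = 4πr² = 7.058×10⁹ m² (ratio 4).
S·A_cross = εσ·A_surf·T⁴  ⇒  T⁴ = S/(4σ).
T⁴ = 1.00·5720/(4·5.67×10⁻⁸) = 2.522×10¹⁰ K⁴.
T = (2.522×10¹⁰)^(1/4).

T ≈ 399 K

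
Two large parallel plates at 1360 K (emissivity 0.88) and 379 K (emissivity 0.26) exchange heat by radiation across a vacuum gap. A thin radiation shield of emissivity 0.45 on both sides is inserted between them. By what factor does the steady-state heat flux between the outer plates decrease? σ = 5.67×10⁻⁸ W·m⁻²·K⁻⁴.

Without shield: q₀ = σΔ(T⁴)/(1/ε₁+1/ε₂−1) with denominator 3.983.
With shield the two gaps are in series; the resistances add: (1/ε₁+1/ε_s−1)+(1/ε_s+1/ε₂−1) = 2.359+5.068 = 7.427.
Heat-flux ratio q₀/q = 7.427/3.983.

factor ≈ 1.86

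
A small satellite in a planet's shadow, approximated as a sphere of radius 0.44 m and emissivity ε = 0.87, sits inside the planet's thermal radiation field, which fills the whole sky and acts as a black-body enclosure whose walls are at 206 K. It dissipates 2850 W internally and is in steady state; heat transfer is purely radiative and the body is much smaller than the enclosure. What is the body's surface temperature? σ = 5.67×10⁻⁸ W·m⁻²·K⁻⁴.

For a small grey body in a large enclosure, net radiated power = εσA(T⁴ − T_w⁴).
Steady state: P = εσA(T⁴ − T_w⁴) with A = 4πr² = 2.433 m².
T⁴ = P/(εσA) + T_w⁴ = 2850/(0.87·5.67×10⁻⁸·2.433) + (206)⁴
    = 2.375×10¹⁰ + 1.801×10⁹ = 2.555×10¹⁰ K⁴.

T ≈ 400 K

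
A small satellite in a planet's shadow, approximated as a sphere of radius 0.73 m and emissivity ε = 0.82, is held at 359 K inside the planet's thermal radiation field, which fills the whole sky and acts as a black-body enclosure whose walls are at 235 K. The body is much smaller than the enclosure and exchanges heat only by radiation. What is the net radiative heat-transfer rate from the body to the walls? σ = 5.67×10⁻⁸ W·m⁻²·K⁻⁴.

For a small grey body in a large enclosure: P_net = εσA(T_body⁴ − T_wall⁴).
A = 4πr² = 6.697 m²; T_body⁴ − T_wall⁴ = 1.661×10¹⁰ − 3.050×10⁹ = 1.356×10¹⁰ K⁴.
|P_net| = 0.82·5.67×10⁻⁸·6.697·1.356×10¹⁰.

P_net ≈ 4220 W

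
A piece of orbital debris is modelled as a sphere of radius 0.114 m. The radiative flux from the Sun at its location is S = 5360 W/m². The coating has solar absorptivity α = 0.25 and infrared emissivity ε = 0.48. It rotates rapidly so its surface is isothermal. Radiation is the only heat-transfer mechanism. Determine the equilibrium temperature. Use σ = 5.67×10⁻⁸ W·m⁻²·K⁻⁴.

At equilibrium, absorbed power = emitted power.
Absorbing cross-section = πr² = 0.04083 m²; emitting surface = 4πr² = 0.1633 m² (ratio 4).
αS·A_cross = εσ·A_surf·T⁴  ⇒  T⁴ = αS/(ε·4σ).
T⁴ = 0.250·5360/(0.48·4·5.67×10⁻⁸) = 1.231×10¹⁰ K⁴.
T = (1.231×10¹⁰)^(1/4).

T ≈ 333 K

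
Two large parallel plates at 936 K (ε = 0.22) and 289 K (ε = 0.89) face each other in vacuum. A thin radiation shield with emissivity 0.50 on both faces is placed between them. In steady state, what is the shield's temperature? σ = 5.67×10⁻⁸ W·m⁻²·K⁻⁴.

In steady state the net flux on the hot side equals that on the cold side.
σ(T₁⁴−T_s⁴)/D₁ = σ(T_s⁴−T₂⁴)/D₂, with D₁ = 1/ε₁+1/ε_s−1 = 5.545, D₂ = 1/ε_s+1/ε₂−1 = 2.124.
Solve for T_s⁴: T_s⁴ = (D₂·T₁⁴ + D₁·T₂⁴)/(D₁+D₂) = 2.176×10¹¹ K⁴.

T_s ≈ 683 K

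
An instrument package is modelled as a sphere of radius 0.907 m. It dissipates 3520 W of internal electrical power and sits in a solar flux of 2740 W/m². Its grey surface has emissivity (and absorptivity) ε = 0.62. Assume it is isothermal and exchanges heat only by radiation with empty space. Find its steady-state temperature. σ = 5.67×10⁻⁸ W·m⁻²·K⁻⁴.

T ≈ 384 K

At steady state, absorbed solar power + internal power = radiated power.
Absorbed: α·S·A_cross = 0.62·2740·2.584 = 4390 W (cross-section πr²).
Total input = 4390 + 3520 = 7910 W.
Radiated: εσ·A_surf·T⁴ with A_surf = 4πr² = 10.34 m².
T⁴ = 7910/(0.62·5.67×10⁻⁸·10.34) = 2.177×10¹⁰ K⁴.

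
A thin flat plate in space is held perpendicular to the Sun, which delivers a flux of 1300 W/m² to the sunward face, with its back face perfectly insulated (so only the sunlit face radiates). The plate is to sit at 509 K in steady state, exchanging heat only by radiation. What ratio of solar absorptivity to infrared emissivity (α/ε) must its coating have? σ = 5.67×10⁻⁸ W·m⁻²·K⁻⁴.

α/ε ≈ 2.93

Balance: αS·A = εσ·1A·T⁴ ⇒ α/ε = σT⁴/S.
α/ε = 5.67×10⁻⁸·(509)⁴/1300 = 5.67×10⁻⁸·6.712×10¹⁰/1300.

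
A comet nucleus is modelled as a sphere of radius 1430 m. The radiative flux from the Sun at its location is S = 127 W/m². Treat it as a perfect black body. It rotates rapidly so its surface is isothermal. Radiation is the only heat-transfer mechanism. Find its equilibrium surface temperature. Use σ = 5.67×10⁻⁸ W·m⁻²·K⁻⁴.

T ≈ 154 K

At equilibrium, absorbed power = emitted power.
Absorbing cross-section = πr² = 6.424×10⁶ m²; emitting surface = 4πr² = 2.570×10⁷ m² (ratio 4).
S·A_cross = εσ·A_surf·T⁴  ⇒  T⁴ = S/(4σ).
T⁴ = 1.00·127/(4·5.67×10⁻⁸) = 5.600×10⁸ K⁴.
T = (5.600×10⁸)^(1/4).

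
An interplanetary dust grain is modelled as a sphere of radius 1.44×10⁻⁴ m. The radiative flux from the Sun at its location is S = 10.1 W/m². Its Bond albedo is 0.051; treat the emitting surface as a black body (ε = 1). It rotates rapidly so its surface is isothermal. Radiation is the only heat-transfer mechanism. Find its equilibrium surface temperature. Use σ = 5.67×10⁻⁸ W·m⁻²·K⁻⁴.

At equilibrium, absorbed power = emitted power.
Absorbing cross-section = πr² = 6.514×10⁻⁸ m²; emitting surface = 4πr² = 2.606×10⁻⁷ m² (ratio 4).
(1−a)S·A_cross = εσ·A_surf·T⁴  ⇒  T⁴ = (1−a)S/(4σ).
T⁴ = 0.949·10.1/(4·5.67×10⁻⁸) = 4.226×10⁷ K⁴.
T = (4.226×10⁷)^(1/4).

T ≈ 80.6 K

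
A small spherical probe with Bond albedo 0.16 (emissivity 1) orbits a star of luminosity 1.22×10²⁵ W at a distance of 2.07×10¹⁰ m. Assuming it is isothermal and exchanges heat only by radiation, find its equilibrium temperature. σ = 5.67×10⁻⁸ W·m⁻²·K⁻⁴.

T ≈ 303 K

First find the stellar flux at distance d: S = L/(4πd²) = 1.22×10²⁵/(4π·(2.07×10¹⁰)²) = 2266 W/m².
For an isothermal sphere, absorbed (1−a)S·πr² = emitted σ·4πr²·T⁴, so T⁴ = (1−a)S/(4σ).
T⁴ = 0.840·2266/(4·5.67×10⁻⁸) = 8.392×10⁹ K⁴.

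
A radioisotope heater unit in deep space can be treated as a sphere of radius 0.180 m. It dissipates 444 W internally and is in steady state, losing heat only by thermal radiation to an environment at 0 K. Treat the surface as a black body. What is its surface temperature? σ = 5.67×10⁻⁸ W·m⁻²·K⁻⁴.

T ≈ 372 K

Steady state: internal power = radiated power, P = εσA T⁴.
Radiating area A = 4πr² = 0.4072 m².
T⁴ = P/(εσA) = 444/(1.0·5.67×10⁻⁸·0.4072) = 1.923×10¹⁰ K⁴.
T = (1.923×10¹⁰)^(1/4).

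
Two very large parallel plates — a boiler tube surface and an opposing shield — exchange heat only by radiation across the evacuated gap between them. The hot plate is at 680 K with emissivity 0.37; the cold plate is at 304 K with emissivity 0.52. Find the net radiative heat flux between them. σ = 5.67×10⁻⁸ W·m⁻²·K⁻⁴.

For two infinite grey parallel plates, q = σ(T₁⁴ − T₂⁴)/(1/ε₁ + 1/ε₂ − 1).
T₁⁴ − T₂⁴ = 2.138×10¹¹ − 8.541×10⁹ = 2.053×10¹¹ K⁴.
1/ε₁ + 1/ε₂ − 1 = 2.703 + 1.923 − 1 = 3.626.
q = 5.67×10⁻⁸ × 2.053×10¹¹ / 3.626.

q ≈ 3210 W/m²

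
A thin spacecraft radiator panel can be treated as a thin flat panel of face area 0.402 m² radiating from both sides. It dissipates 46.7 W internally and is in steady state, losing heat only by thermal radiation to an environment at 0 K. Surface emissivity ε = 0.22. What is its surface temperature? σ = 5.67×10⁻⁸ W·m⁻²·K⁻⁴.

T ≈ 261 K

Steady state: internal power = radiated power, P = εσA T⁴.
Radiating area A = 2·0.402 = 0.8040 m².
T⁴ = P/(εσA) = 46.7/(0.22·5.67×10⁻⁸·0.8040) = 4.656×10⁹ K⁴.
T = (4.656×10⁹)^(1/4).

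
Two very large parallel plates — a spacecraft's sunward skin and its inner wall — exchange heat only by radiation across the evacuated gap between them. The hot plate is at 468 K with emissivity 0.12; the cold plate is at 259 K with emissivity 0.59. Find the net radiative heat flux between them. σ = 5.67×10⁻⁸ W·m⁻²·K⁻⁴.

For two infinite grey parallel plates, q = σ(T₁⁴ − T₂⁴)/(1/ε₁ + 1/ε₂ − 1).
T₁⁴ − T₂⁴ = 4.797×10¹⁰ − 4.500×10⁹ = 4.347×10¹⁰ K⁴.
1/ε₁ + 1/ε₂ − 1 = 8.333 + 1.695 − 1 = 9.028.
q = 5.67×10⁻⁸ × 4.347×10¹⁰ / 9.028.

q ≈ 273 W/m²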